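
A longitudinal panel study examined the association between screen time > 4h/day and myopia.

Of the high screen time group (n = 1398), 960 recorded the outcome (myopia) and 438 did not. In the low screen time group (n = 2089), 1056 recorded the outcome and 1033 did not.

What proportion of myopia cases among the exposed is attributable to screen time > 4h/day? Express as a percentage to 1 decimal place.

26.4

From the description: a = 960, b = 438, c = 1056, d = 1033.
Risk in exposed = 960/1398 = 0.68670; risk in unexposed = 1056/2089 = 0.50551.
RR = 0.68670/0.50551 = 1.35843
AR% = (RR − 1)/RR × 100 = (1.35843 − 1)/1.35843 × 100 = 26.3858%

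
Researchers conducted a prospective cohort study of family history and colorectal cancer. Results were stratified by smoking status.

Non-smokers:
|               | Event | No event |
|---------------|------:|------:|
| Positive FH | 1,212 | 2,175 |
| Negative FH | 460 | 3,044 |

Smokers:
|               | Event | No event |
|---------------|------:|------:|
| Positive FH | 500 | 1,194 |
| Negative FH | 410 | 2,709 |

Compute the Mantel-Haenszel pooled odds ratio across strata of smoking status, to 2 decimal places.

3.31

OR_MH = Σ(aᵢdᵢ/nᵢ) / Σ(bᵢcᵢ/nᵢ), where nᵢ is the stratum total.
Stratum 1 (Non-smokers): n = 6891; a·d/n = 1212·3044/6891 = 535.3835; b·c/n = 2175·460/6891 = 145.1894
Stratum 2 (Smokers): n = 4813; a·d/n = 500·2709/4813 = 281.4253; b·c/n = 1194·410/4813 = 101.7120
OR_MH = (535.3835 + 281.4253) / (145.1894 + 101.7120) = 816.8089 / 246.9014 = 3.30824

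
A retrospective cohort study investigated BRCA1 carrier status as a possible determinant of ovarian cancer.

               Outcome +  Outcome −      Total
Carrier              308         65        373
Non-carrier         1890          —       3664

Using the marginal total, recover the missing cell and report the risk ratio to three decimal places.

The missing cell is in the unexposed row: 3664 − 1890 = 1774.
So a = 308, b = 65, c = 1890, d = 1774.
RR = [a/(a+b)] / [c/(c+d)] = (308/373) / (1890/3664) = 0.82574/0.51583 = 1.60079

1.601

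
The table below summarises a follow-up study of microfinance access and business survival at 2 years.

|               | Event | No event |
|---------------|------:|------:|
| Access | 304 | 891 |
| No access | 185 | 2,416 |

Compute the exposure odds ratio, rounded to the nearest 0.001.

Cells: a = 304, b = 891, c = 185, d = 2416.
OR = (a·d)/(b·c) = (304 × 2416) / (891 × 185) = 734464 / 164835 = 4.45575
The odds of business survival at 2 years are about 4.46 times as high in the access group.

4.456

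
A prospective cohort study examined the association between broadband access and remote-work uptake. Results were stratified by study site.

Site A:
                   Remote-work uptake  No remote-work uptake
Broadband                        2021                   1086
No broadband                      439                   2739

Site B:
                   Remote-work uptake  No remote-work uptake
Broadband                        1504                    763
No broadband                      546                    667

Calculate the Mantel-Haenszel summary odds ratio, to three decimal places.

5.978

OR_MH = Σ(aᵢdᵢ/nᵢ) / Σ(bᵢcᵢ/nᵢ), where nᵢ is the stratum total.
Stratum 1 (Site A): n = 6285; a·d/n = 2021·2739/6285 = 880.7508; b·c/n = 1086·439/6285 = 75.8558
Stratum 2 (Site B): n = 3480; a·d/n = 1504·667/3480 = 288.2667; b·c/n = 763·546/3480 = 119.7121
OR_MH = (880.7508 + 288.2667) / (75.8558 + 119.7121) = 1169.0175 / 195.5679 = 5.97755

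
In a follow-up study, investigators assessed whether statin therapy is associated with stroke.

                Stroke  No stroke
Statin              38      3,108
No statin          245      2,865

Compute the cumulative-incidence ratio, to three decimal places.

0.153

Cells: a = 38, b = 3108, c = 245, d = 2865.
Risk in exposed = 38/3146 = 0.01208; risk in unexposed = 245/3110 = 0.07878.
RR = 0.01208 / 0.07878 = 0.15333
The risk is 85% lower among the exposed than among the unexposed.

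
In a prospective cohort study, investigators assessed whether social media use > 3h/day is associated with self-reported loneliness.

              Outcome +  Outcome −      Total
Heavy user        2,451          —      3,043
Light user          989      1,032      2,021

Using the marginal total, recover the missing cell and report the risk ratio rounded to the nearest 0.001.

1.646

The missing cell is in the exposed row: 3043 − 2451 = 592.
So a = 2451, b = 592, c = 989, d = 1032.
RR = [a/(a+b)] / [c/(c+d)] = (2451/3043) / (989/2021) = 0.80546/0.48936 = 1.64593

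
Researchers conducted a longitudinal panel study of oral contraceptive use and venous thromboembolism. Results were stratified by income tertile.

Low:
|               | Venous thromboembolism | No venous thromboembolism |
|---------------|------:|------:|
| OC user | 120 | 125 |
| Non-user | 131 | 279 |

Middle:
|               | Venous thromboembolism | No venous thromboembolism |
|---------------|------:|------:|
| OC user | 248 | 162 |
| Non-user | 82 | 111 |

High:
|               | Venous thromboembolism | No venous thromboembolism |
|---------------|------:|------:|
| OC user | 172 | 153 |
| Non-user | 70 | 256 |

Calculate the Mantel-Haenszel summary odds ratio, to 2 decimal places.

OR_MH = Σ(aᵢdᵢ/nᵢ) / Σ(bᵢcᵢ/nᵢ), where nᵢ is the stratum total.
Stratum 1 (Low): n = 655; a·d/n = 120·279/655 = 51.1145; b·c/n = 125·131/655 = 25.0000
Stratum 2 (Middle): n = 603; a·d/n = 248·111/603 = 45.6517; b·c/n = 162·82/603 = 22.0299
Stratum 3 (High): n = 651; a·d/n = 172·256/651 = 67.6375; b·c/n = 153·70/651 = 16.4516
OR_MH = (51.1145 + 45.6517 + 67.6375) / (25.0000 + 22.0299 + 16.4516) = 164.4037 / 63.4815 = 2.58979

2.59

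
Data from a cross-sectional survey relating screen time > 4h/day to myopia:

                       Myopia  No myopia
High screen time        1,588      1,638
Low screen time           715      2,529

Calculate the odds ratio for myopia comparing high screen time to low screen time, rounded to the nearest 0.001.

3.429

Cells: a = 1588, b = 1638, c = 715, d = 2529.
OR = (a·d)/(b·c) = (1588 × 2529) / (1638 × 715) = 4016052 / 1171170 = 3.42909
The odds of myopia are about 3.43 times as high in the high screen time group.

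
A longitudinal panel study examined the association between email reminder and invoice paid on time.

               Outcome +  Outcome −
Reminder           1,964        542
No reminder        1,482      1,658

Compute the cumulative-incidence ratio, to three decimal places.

1.661

Cells: a = 1964, b = 542, c = 1482, d = 1658.
Risk in exposed = 1964/2506 = 0.78372; risk in unexposed = 1482/3140 = 0.47197.
RR = 0.78372 / 0.47197 = 1.66051
The risk among the exposed is 1.66 times that among the unexposed.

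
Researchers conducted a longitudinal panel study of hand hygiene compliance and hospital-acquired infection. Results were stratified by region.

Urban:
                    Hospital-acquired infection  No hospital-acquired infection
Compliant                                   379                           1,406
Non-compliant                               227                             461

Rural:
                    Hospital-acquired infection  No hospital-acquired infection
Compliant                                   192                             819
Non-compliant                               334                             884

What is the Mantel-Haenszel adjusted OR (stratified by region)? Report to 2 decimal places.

0.58

OR_MH = Σ(aᵢdᵢ/nᵢ) / Σ(bᵢcᵢ/nᵢ), where nᵢ is the stratum total.
Stratum 1 (Urban): n = 2473; a·d/n = 379·461/2473 = 70.6506; b·c/n = 1406·227/2473 = 129.0586
Stratum 2 (Rural): n = 2229; a·d/n = 192·884/2229 = 76.1454; b·c/n = 819·334/2229 = 122.7214
OR_MH = (70.6506 + 76.1454) / (129.0586 + 122.7214) = 146.7960 / 251.7800 = 0.58303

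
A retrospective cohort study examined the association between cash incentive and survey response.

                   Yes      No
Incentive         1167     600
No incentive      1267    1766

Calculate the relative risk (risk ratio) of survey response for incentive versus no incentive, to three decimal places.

1.581

Cells: a = 1167, b = 600, c = 1267, d = 1766.
Risk in exposed = 1167/1767 = 0.66044; risk in unexposed = 1267/3033 = 0.41774.
RR = 0.66044 / 0.41774 = 1.58099
The risk among the exposed is 1.58 times that among the unexposed.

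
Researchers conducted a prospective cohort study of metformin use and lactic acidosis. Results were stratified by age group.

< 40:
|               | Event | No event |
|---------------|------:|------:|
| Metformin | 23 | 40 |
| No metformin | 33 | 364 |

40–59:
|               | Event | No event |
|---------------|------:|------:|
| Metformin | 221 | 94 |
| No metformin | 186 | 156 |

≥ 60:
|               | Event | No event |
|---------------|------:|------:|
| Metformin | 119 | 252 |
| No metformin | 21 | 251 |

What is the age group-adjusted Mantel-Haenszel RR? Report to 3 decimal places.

1.751

RR_MH = Σ(aᵢ·n₀ᵢ/nᵢ) / Σ(cᵢ·n₁ᵢ/nᵢ), with n₁ᵢ = aᵢ+bᵢ (exposed), n₀ᵢ = cᵢ+dᵢ (unexposed), nᵢ = n₁ᵢ+n₀ᵢ.
Stratum 1 (< 40): n₁ = 63, n₀ = 397, n = 460; a·n₀/n = 23·397/460 = 19.8500; c·n₁/n = 33·63/460 = 4.5196
Stratum 2 (40–59): n₁ = 315, n₀ = 342, n = 657; a·n₀/n = 221·342/657 = 115.0411; c·n₁/n = 186·315/657 = 89.1781
Stratum 3 (≥ 60): n₁ = 371, n₀ = 272, n = 643; a·n₀/n = 119·272/643 = 50.3390; c·n₁/n = 21·371/643 = 12.1166
RR_MH = (19.8500 + 115.0411 + 50.3390) / (4.5196 + 89.1781 + 12.1166) = 185.2301 / 105.8143 = 1.75052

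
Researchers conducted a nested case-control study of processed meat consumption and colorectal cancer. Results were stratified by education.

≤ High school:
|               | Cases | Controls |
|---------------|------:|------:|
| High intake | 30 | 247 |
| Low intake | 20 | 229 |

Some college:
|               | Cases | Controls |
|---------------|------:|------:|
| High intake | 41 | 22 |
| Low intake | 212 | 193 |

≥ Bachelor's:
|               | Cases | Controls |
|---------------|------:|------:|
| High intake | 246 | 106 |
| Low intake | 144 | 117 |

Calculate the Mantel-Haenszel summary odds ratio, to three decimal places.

1.738

OR_MH = Σ(aᵢdᵢ/nᵢ) / Σ(bᵢcᵢ/nᵢ), where nᵢ is the stratum total.
Stratum 1 (≤ High school): n = 526; a·d/n = 30·229/526 = 13.0608; b·c/n = 247·20/526 = 9.3916
Stratum 2 (Some college): n = 468; a·d/n = 41·193/468 = 16.9081; b·c/n = 22·212/468 = 9.9658
Stratum 3 (≥ Bachelor's): n = 613; a·d/n = 246·117/613 = 46.9527; b·c/n = 106·144/613 = 24.9005
OR_MH = (13.0608 + 16.9081 + 46.9527) / (9.3916 + 9.9658 + 24.9005) = 76.9216 / 44.2579 = 1.73803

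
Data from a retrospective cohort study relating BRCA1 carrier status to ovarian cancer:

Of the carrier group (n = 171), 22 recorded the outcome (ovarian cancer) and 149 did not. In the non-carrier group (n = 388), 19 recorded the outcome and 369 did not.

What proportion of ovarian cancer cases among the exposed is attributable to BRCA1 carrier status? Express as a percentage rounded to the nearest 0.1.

From the description: a = 22, b = 149, c = 19, d = 369.
Risk in exposed = 22/171 = 0.12865; risk in unexposed = 19/388 = 0.04897.
RR = 0.12865/0.04897 = 2.62727
AR% = (RR − 1)/RR × 100 = (2.62727 − 1)/2.62727 × 100 = 61.9377%

61.9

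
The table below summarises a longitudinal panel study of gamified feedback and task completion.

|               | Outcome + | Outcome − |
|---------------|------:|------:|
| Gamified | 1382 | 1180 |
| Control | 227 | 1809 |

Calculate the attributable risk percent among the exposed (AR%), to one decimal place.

Cells: a = 1382, b = 1180, c = 227, d = 1809.
Risk in exposed = 1382/2562 = 0.53942; risk in unexposed = 227/2036 = 0.11149.
RR = 0.53942/0.11149 = 4.83817
AR% = (RR − 1)/RR × 100 = (4.83817 − 1)/4.83817 × 100 = 79.3310%

79.3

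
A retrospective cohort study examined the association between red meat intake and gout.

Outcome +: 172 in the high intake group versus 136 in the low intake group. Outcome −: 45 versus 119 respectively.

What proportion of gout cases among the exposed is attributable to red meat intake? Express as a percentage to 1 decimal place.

32.7

From the description: a = 172, b = 45, c = 136, d = 119.
Risk in exposed = 172/217 = 0.79263; risk in unexposed = 136/255 = 0.53333.
RR = 0.79263/0.53333 = 1.48618
AR% = (RR − 1)/RR × 100 = (1.48618 − 1)/1.48618 × 100 = 32.7132%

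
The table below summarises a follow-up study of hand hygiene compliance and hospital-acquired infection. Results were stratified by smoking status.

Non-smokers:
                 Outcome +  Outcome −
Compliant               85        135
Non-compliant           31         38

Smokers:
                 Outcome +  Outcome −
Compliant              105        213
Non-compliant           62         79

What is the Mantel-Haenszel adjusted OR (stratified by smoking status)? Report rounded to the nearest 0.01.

0.68

OR_MH = Σ(aᵢdᵢ/nᵢ) / Σ(bᵢcᵢ/nᵢ), where nᵢ is the stratum total.
Stratum 1 (Non-smokers): n = 289; a·d/n = 85·38/289 = 11.1765; b·c/n = 135·31/289 = 14.4810
Stratum 2 (Smokers): n = 459; a·d/n = 105·79/459 = 18.0719; b·c/n = 213·62/459 = 28.7712
OR_MH = (11.1765 + 18.0719) / (14.4810 + 28.7712) = 29.2484 / 43.2522 = 0.67623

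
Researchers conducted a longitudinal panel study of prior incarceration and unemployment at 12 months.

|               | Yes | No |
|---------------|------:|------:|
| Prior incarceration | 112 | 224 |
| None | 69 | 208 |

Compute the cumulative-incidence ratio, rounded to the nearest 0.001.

Cells: a = 112, b = 224, c = 69, d = 208.
Risk in exposed = 112/336 = 0.33333; risk in unexposed = 69/277 = 0.24910.
RR = 0.33333 / 0.24910 = 1.33816
The risk among the exposed is 1.34 times that among the unexposed.

1.338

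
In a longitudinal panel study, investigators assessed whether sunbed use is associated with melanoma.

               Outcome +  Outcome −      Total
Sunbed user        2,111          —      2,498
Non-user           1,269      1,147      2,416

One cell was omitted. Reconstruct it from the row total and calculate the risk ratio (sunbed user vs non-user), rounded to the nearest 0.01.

1.61

The missing cell is in the exposed row: 2498 − 2111 = 387.
So a = 2111, b = 387, c = 1269, d = 1147.
RR = [a/(a+b)] / [c/(c+d)] = (2111/2498) / (1269/2416) = 0.84508/0.52525 = 1.60891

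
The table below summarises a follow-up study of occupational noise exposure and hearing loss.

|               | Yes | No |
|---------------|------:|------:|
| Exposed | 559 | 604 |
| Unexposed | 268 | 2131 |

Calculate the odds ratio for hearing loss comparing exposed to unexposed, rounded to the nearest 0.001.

7.359

Cells: a = 559, b = 604, c = 268, d = 2131.
OR = (a·d)/(b·c) = (559 × 2131) / (604 × 268) = 1191229 / 161872 = 7.35908
The odds of hearing loss are about 7.36 times as high in the exposed group.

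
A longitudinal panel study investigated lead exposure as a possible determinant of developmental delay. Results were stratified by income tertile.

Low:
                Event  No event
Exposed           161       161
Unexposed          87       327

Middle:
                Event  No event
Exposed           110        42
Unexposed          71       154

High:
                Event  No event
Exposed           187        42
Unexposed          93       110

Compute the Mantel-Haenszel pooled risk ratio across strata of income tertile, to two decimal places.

2.10

RR_MH = Σ(aᵢ·n₀ᵢ/nᵢ) / Σ(cᵢ·n₁ᵢ/nᵢ), with n₁ᵢ = aᵢ+bᵢ (exposed), n₀ᵢ = cᵢ+dᵢ (unexposed), nᵢ = n₁ᵢ+n₀ᵢ.
Stratum 1 (Low): n₁ = 322, n₀ = 414, n = 736; a·n₀/n = 161·414/736 = 90.5625; c·n₁/n = 87·322/736 = 38.0625
Stratum 2 (Middle): n₁ = 152, n₀ = 225, n = 377; a·n₀/n = 110·225/377 = 65.6499; c·n₁/n = 71·152/377 = 28.6260
Stratum 3 (High): n₁ = 229, n₀ = 203, n = 432; a·n₀/n = 187·203/432 = 87.8727; c·n₁/n = 93·229/432 = 49.2986
RR_MH = (90.5625 + 65.6499 + 87.8727) / (38.0625 + 28.6260 + 49.2986) = 244.0851 / 115.9871 = 2.10442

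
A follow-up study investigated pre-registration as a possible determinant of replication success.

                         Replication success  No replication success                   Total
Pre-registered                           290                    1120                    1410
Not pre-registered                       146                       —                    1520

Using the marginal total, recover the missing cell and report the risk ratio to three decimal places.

The missing cell is in the unexposed row: 1520 − 146 = 1374.
So a = 290, b = 1120, c = 146, d = 1374.
RR = [a/(a+b)] / [c/(c+d)] = (290/1410) / (146/1520) = 0.20567/0.09605 = 2.14126

2.141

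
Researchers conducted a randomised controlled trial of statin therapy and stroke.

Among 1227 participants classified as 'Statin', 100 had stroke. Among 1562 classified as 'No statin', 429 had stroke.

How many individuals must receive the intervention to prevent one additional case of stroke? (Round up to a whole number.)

6

Risk in treated group = 100/1227 = 0.08150; risk in control = 429/1562 = 0.27465.
Absolute risk reduction = 0.27465 − 0.08150 = 0.19315
NNT = 1 / ARR = 1 / 0.19315 = 5.177 → round up → 6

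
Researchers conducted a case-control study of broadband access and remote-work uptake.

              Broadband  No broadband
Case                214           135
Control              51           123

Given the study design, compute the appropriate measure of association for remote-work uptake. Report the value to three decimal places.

Reading the table with exposure as columns: a = 214 (Broadband, case), b = 51 (Broadband, non-case), c = 135 (No broadband, case), d = 123.
This is a case-control study: participants were sampled on outcome status, so risks in the source population cannot be estimated directly — relative risk is not valid here. The odds ratio is the appropriate measure.
OR = (a·d)/(b·c) = (214 × 123) / (51 × 135) = 26322 / 6885 = 3.82309

3.823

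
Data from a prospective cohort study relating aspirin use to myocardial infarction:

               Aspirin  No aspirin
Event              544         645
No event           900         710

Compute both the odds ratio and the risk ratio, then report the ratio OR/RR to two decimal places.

Reading the table with exposure as columns: a = 544 (Aspirin, case), b = 900 (Aspirin, non-case), c = 645 (No aspirin, case), d = 710.
OR = (544·710)/(900·645) = 386240/580500 = 0.66536
Risk in exposed = 544/1444 = 0.37673; risk in unexposed = 645/1355 = 0.47601; RR = 0.79143
OR/RR = 0.66536 / 0.79143 = 0.84071
The outcome is not rare, so the OR lies further from 1 than the RR.

0.84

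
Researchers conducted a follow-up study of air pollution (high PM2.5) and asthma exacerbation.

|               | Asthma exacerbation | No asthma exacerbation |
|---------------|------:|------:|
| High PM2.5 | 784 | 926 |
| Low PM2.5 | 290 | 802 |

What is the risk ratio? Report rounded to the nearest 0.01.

Cells: a = 784, b = 926, c = 290, d = 802.
Risk in exposed = 784/1710 = 0.45848; risk in unexposed = 290/1092 = 0.26557.
RR = 0.45848 / 0.26557 = 1.72641
The risk among the exposed is 1.73 times that among the unexposed.

1.73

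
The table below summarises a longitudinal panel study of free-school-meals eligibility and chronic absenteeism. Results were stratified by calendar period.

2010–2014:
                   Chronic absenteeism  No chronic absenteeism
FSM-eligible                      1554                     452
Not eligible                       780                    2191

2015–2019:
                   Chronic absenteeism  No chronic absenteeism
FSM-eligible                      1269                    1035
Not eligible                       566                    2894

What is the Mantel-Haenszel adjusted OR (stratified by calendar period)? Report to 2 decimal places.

7.66

OR_MH = Σ(aᵢdᵢ/nᵢ) / Σ(bᵢcᵢ/nᵢ), where nᵢ is the stratum total.
Stratum 1 (2010–2014): n = 4977; a·d/n = 1554·2191/4977 = 684.1097; b·c/n = 452·780/4977 = 70.8379
Stratum 2 (2015–2019): n = 5764; a·d/n = 1269·2894/5764 = 637.1419; b·c/n = 1035·566/5764 = 101.6325
OR_MH = (684.1097 + 637.1419) / (70.8379 + 101.6325) = 1321.2516 / 172.4704 = 7.66074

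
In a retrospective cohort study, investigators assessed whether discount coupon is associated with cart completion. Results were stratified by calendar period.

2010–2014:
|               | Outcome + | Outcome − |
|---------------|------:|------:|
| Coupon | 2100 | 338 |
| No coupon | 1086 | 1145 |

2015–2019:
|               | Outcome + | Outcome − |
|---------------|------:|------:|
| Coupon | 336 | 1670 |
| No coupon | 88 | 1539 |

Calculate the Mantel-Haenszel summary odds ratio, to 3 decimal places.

5.521

OR_MH = Σ(aᵢdᵢ/nᵢ) / Σ(bᵢcᵢ/nᵢ), where nᵢ is the stratum total.
Stratum 1 (2010–2014): n = 4669; a·d/n = 2100·1145/4669 = 514.9925; b·c/n = 338·1086/4669 = 78.6181
Stratum 2 (2015–2019): n = 3633; a·d/n = 336·1539/3633 = 142.3353; b·c/n = 1670·88/3633 = 40.4514
OR_MH = (514.9925 + 142.3353) / (78.6181 + 40.4514) = 657.3278 / 119.0695 = 5.52054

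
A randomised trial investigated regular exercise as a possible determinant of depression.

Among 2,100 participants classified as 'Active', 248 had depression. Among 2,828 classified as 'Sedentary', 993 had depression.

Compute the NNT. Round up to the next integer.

5

Risk in treated group = 248/2100 = 0.11810; risk in control = 993/2828 = 0.35113.
Absolute risk reduction = 0.35113 − 0.11810 = 0.23304
NNT = 1 / ARR = 1 / 0.23304 = 4.291 → round up → 5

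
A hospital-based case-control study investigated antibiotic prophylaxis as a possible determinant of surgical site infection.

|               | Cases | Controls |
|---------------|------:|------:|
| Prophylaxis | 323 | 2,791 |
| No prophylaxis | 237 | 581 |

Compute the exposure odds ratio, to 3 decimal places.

Cells: a = 323, b = 2791, c = 237, d = 581.
OR = (a·d)/(b·c) = (323 × 581) / (2791 × 237) = 187663 / 661467 = 0.28371
Exposure is associated with lower odds of surgical site infection (OR = 0.28 < 1).

0.284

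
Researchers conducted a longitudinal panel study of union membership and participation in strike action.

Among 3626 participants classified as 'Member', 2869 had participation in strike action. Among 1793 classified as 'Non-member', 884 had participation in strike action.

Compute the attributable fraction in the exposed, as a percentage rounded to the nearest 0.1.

37.7

From the description: a = 2869, b = 757, c = 884, d = 909.
Risk in exposed = 2869/3626 = 0.79123; risk in unexposed = 884/1793 = 0.49303.
RR = 0.79123/0.49303 = 1.60484
AR% = (RR − 1)/RR × 100 = (1.60484 − 1)/1.60484 × 100 = 37.6884%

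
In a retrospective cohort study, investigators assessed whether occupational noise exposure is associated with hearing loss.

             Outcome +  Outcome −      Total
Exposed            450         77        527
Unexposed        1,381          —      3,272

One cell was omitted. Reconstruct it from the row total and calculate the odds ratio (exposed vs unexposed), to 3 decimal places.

8.002

The missing cell is in the unexposed row: 3272 − 1381 = 1891.
So a = 450, b = 77, c = 1381, d = 1891.
OR = (a·d)/(b·c) = (450 × 1891) / (77 × 1381) = 850950 / 106337 = 8.00239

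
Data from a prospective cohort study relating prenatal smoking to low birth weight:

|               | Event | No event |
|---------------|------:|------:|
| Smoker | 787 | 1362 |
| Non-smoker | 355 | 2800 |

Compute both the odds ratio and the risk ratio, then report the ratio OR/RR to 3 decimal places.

1.400

Cells: a = 787, b = 1362, c = 355, d = 2800.
OR = (787·2800)/(1362·355) = 2203600/483510 = 4.55751
Risk in exposed = 787/2149 = 0.36622; risk in unexposed = 355/3155 = 0.11252; RR = 3.25469
OR/RR = 4.55751 / 3.25469 = 1.40029
The outcome is not rare, so the OR lies further from 1 than the RR.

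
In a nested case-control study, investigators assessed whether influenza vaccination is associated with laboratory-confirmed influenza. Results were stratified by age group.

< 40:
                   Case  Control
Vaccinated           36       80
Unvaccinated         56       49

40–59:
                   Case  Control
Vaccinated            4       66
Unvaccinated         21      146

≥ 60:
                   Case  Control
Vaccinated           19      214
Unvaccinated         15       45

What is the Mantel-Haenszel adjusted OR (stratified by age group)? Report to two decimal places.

0.36

OR_MH = Σ(aᵢdᵢ/nᵢ) / Σ(bᵢcᵢ/nᵢ), where nᵢ is the stratum total.
Stratum 1 (< 40): n = 221; a·d/n = 36·49/221 = 7.9819; b·c/n = 80·56/221 = 20.2715
Stratum 2 (40–59): n = 237; a·d/n = 4·146/237 = 2.4641; b·c/n = 66·21/237 = 5.8481
Stratum 3 (≥ 60): n = 293; a·d/n = 19·45/293 = 2.9181; b·c/n = 214·15/293 = 10.9556
OR_MH = (7.9819 + 2.4641 + 2.9181) / (20.2715 + 5.8481 + 10.9556) = 13.3641 / 37.0752 = 0.36046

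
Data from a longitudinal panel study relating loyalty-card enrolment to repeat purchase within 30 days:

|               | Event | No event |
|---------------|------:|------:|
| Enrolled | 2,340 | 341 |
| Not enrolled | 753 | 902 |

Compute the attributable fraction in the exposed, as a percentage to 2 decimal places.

Cells: a = 2340, b = 341, c = 753, d = 902.
Risk in exposed = 2340/2681 = 0.87281; risk in unexposed = 753/1655 = 0.45498.
RR = 0.87281/0.45498 = 1.91832
AR% = (RR − 1)/RR × 100 = (1.91832 − 1)/1.91832 × 100 = 47.8712%

47.87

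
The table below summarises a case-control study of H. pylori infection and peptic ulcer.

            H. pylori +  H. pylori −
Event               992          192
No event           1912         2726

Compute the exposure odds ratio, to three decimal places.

7.366

Reading the table with exposure as columns: a = 992 (H. pylori +, case), b = 1912 (H. pylori +, non-case), c = 192 (H. pylori −, case), d = 2726.
OR = (a·d)/(b·c) = (992 × 2726) / (1912 × 192) = 2704192 / 367104 = 7.36628
The odds of peptic ulcer are about 7.37 times as high in the h. pylori + group.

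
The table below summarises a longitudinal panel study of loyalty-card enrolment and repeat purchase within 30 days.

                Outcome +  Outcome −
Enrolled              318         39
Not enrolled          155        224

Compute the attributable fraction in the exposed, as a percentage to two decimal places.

Cells: a = 318, b = 39, c = 155, d = 224.
Risk in exposed = 318/357 = 0.89076; risk in unexposed = 155/379 = 0.40897.
RR = 0.89076/0.40897 = 2.17804
AR% = (RR − 1)/RR × 100 = (2.17804 − 1)/2.17804 × 100 = 54.0872%

54.09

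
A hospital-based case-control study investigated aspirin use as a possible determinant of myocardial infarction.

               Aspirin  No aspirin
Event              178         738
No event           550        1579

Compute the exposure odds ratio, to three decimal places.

Reading the table with exposure as columns: a = 178 (Aspirin, case), b = 550 (Aspirin, non-case), c = 738 (No aspirin, case), d = 1579.
OR = (a·d)/(b·c) = (178 × 1579) / (550 × 738) = 281062 / 405900 = 0.69244
Exposure is associated with lower odds of myocardial infarction (OR = 0.69 < 1).

0.692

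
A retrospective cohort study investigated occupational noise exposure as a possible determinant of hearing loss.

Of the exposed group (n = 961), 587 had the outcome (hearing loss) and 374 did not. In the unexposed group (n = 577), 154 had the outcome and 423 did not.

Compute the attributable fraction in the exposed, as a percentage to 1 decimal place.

56.3

From the description: a = 587, b = 374, c = 154, d = 423.
Risk in exposed = 587/961 = 0.61082; risk in unexposed = 154/577 = 0.26690.
RR = 0.61082/0.26690 = 2.28860
AR% = (RR − 1)/RR × 100 = (2.28860 − 1)/2.28860 × 100 = 56.3052%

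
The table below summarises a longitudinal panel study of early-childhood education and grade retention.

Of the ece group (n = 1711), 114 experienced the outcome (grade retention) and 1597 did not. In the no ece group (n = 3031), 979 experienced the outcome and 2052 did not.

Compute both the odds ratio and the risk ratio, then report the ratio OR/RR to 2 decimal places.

0.73

From the description: a = 114, b = 1597, c = 979, d = 2052.
OR = (114·2052)/(1597·979) = 233928/1563463 = 0.14962
Risk in exposed = 114/1711 = 0.06663; risk in unexposed = 979/3031 = 0.32300; RR = 0.20628
OR/RR = 0.14962 / 0.20628 = 0.72533
The outcome is not rare, so the OR lies further from 1 than the RR.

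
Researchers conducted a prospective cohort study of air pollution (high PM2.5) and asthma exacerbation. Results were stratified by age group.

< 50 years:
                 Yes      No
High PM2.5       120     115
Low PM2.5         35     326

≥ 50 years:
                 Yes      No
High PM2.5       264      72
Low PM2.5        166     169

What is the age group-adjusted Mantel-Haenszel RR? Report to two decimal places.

2.11

RR_MH = Σ(aᵢ·n₀ᵢ/nᵢ) / Σ(cᵢ·n₁ᵢ/nᵢ), with n₁ᵢ = aᵢ+bᵢ (exposed), n₀ᵢ = cᵢ+dᵢ (unexposed), nᵢ = n₁ᵢ+n₀ᵢ.
Stratum 1 (< 50 years): n₁ = 235, n₀ = 361, n = 596; a·n₀/n = 120·361/596 = 72.6846; c·n₁/n = 35·235/596 = 13.8003
Stratum 2 (≥ 50 years): n₁ = 336, n₀ = 335, n = 671; a·n₀/n = 264·335/671 = 131.8033; c·n₁/n = 166·336/671 = 83.1237
RR_MH = (72.6846 + 131.8033) / (13.8003 + 83.1237) = 204.4878 / 96.9240 = 2.10977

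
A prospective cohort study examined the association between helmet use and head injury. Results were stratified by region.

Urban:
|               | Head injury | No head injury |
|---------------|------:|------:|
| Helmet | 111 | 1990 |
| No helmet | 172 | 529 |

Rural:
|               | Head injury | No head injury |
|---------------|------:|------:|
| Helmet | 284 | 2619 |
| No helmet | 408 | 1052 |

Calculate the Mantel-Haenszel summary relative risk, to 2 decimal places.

RR_MH = Σ(aᵢ·n₀ᵢ/nᵢ) / Σ(cᵢ·n₁ᵢ/nᵢ), with n₁ᵢ = aᵢ+bᵢ (exposed), n₀ᵢ = cᵢ+dᵢ (unexposed), nᵢ = n₁ᵢ+n₀ᵢ.
Stratum 1 (Urban): n₁ = 2101, n₀ = 701, n = 2802; a·n₀/n = 111·701/2802 = 27.7698; c·n₁/n = 172·2101/2802 = 128.9693
Stratum 2 (Rural): n₁ = 2903, n₀ = 1460, n = 4363; a·n₀/n = 284·1460/4363 = 95.0355; c·n₁/n = 408·2903/4363 = 271.4701
RR_MH = (27.7698 + 95.0355) / (128.9693 + 271.4701) = 122.8053 / 400.4394 = 0.30668

0.31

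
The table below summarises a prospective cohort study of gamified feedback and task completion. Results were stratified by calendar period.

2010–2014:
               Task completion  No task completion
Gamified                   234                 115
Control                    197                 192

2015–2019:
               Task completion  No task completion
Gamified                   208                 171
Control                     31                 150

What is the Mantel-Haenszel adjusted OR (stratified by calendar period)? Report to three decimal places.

2.903

OR_MH = Σ(aᵢdᵢ/nᵢ) / Σ(bᵢcᵢ/nᵢ), where nᵢ is the stratum total.
Stratum 1 (2010–2014): n = 738; a·d/n = 234·192/738 = 60.8780; b·c/n = 115·197/738 = 30.6978
Stratum 2 (2015–2019): n = 560; a·d/n = 208·150/560 = 55.7143; b·c/n = 171·31/560 = 9.4661
OR_MH = (60.8780 + 55.7143) / (30.6978 + 9.4661) = 116.5923 / 40.1639 = 2.90291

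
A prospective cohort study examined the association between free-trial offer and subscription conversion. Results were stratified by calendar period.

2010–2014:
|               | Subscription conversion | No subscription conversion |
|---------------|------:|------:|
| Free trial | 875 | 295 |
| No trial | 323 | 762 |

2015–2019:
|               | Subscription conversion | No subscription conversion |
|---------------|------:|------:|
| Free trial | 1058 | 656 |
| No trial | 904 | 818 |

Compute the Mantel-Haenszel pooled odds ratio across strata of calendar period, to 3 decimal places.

OR_MH = Σ(aᵢdᵢ/nᵢ) / Σ(bᵢcᵢ/nᵢ), where nᵢ is the stratum total.
Stratum 1 (2010–2014): n = 2255; a·d/n = 875·762/2255 = 295.6763; b·c/n = 295·323/2255 = 42.2550
Stratum 2 (2015–2019): n = 3436; a·d/n = 1058·818/3436 = 251.8754; b·c/n = 656·904/3436 = 172.5914
OR_MH = (295.6763 + 251.8754) / (42.2550 + 172.5914) = 547.5517 / 214.8464 = 2.54857

2.549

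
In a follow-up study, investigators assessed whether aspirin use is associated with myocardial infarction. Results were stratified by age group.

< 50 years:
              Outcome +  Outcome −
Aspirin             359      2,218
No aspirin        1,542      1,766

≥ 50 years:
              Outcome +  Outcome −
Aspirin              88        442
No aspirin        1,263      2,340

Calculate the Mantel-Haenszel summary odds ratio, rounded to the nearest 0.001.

0.220

OR_MH = Σ(aᵢdᵢ/nᵢ) / Σ(bᵢcᵢ/nᵢ), where nᵢ is the stratum total.
Stratum 1 (< 50 years): n = 5885; a·d/n = 359·1766/5885 = 107.7305; b·c/n = 2218·1542/5885 = 581.1650
Stratum 2 (≥ 50 years): n = 4133; a·d/n = 88·2340/4133 = 49.8234; b·c/n = 442·1263/4133 = 135.0704
OR_MH = (107.7305 + 49.8234) / (581.1650 + 135.0704) = 157.5539 / 716.2354 = 0.21997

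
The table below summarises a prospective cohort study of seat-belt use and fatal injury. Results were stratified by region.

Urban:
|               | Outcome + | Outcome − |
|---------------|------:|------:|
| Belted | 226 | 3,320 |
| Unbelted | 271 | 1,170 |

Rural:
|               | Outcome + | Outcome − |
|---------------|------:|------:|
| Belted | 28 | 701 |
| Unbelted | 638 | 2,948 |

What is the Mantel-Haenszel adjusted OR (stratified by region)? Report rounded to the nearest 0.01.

0.25

OR_MH = Σ(aᵢdᵢ/nᵢ) / Σ(bᵢcᵢ/nᵢ), where nᵢ is the stratum total.
Stratum 1 (Urban): n = 4987; a·d/n = 226·1170/4987 = 53.0219; b·c/n = 3320·271/4987 = 180.4131
Stratum 2 (Rural): n = 4315; a·d/n = 28·2948/4315 = 19.1295; b·c/n = 701·638/4315 = 103.6473
OR_MH = (53.0219 + 19.1295) / (180.4131 + 103.6473) = 72.1514 / 284.0604 = 0.25400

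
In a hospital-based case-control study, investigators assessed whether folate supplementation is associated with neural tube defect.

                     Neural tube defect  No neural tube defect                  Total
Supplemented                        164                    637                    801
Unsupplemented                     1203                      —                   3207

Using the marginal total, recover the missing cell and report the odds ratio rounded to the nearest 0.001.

0.429

The missing cell is in the unexposed row: 3207 − 1203 = 2004.
So a = 164, b = 637, c = 1203, d = 2004.
OR = (a·d)/(b·c) = (164 × 2004) / (637 × 1203) = 328656 / 766311 = 0.42888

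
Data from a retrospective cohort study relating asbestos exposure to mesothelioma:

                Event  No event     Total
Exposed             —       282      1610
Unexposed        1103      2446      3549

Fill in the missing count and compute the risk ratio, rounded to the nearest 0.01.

2.65

The missing cell is in the exposed row: 1610 − 282 = 1328.
So a = 1328, b = 282, c = 1103, d = 2446.
RR = [a/(a+b)] / [c/(c+d)] = (1328/1610) / (1103/3549) = 0.82484/0.31079 = 2.65401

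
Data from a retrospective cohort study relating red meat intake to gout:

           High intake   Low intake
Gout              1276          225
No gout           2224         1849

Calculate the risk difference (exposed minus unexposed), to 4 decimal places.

Reading the table with exposure as columns: a = 1276 (High intake, case), b = 2224 (High intake, non-case), c = 225 (Low intake, case), d = 1849.
Risk in exposed = 1276/3500 = 0.364571; risk in unexposed = 225/2074 = 0.108486.
Risk difference = 0.364571 − 0.108486 = 0.256085

0.2561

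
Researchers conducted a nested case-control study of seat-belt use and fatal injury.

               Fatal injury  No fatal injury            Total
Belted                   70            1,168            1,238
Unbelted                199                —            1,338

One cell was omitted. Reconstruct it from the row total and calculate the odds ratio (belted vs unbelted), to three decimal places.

0.343

The missing cell is in the unexposed row: 1338 − 199 = 1139.
So a = 70, b = 1168, c = 199, d = 1139.
OR = (a·d)/(b·c) = (70 × 1139) / (1168 × 199) = 79730 / 232432 = 0.34303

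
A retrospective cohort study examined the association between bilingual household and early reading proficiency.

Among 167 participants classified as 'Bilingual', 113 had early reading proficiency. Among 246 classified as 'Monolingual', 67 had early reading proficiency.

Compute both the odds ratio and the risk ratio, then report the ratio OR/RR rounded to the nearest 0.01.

2.25

From the description: a = 113, b = 54, c = 67, d = 179.
OR = (113·179)/(54·67) = 20227/3618 = 5.59066
Risk in exposed = 113/167 = 0.67665; risk in unexposed = 67/246 = 0.27236; RR = 2.48440
OR/RR = 5.59066 / 2.48440 = 2.25030
The outcome is not rare, so the OR lies further from 1 than the RR.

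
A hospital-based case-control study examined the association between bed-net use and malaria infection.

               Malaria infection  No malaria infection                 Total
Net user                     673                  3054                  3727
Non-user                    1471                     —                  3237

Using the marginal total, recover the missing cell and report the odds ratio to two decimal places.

0.26

The missing cell is in the unexposed row: 3237 − 1471 = 1766.
So a = 673, b = 3054, c = 1471, d = 1766.
OR = (a·d)/(b·c) = (673 × 1766) / (3054 × 1471) = 1188518 / 4492434 = 0.26456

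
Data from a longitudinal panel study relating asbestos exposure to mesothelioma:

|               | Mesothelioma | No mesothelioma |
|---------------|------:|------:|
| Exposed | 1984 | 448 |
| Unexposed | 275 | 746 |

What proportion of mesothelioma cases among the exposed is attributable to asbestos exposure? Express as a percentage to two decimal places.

66.98

Cells: a = 1984, b = 448, c = 275, d = 746.
Risk in exposed = 1984/2432 = 0.81579; risk in unexposed = 275/1021 = 0.26934.
RR = 0.81579/0.26934 = 3.02880
AR% = (RR − 1)/RR × 100 = (3.02880 − 1)/3.02880 × 100 = 66.9837%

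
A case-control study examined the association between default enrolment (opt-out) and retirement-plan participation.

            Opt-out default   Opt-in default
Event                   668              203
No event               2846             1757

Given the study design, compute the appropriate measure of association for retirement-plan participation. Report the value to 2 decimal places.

Reading the table with exposure as columns: a = 668 (Opt-out default, case), b = 2846 (Opt-out default, non-case), c = 203 (Opt-in default, case), d = 1757.
This is a case-control study: participants were sampled on outcome status, so risks in the source population cannot be estimated directly — relative risk is not valid here. The odds ratio is the appropriate measure.
OR = (a·d)/(b·c) = (668 × 1757) / (2846 × 203) = 1173676 / 577738 = 2.03150

2.03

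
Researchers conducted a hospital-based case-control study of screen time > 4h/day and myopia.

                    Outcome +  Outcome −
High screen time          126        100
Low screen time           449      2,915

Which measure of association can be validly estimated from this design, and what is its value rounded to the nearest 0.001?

Cells: a = 126, b = 100, c = 449, d = 2915.
This is a hospital-based case-control study: participants were sampled on outcome status, so risks in the source population cannot be estimated directly — relative risk is not valid here. The odds ratio is the appropriate measure.
OR = (a·d)/(b·c) = (126 × 2915) / (100 × 449) = 367290 / 44900 = 8.18018

8.180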